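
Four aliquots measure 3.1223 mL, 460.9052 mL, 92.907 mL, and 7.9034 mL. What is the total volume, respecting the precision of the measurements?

3.1223 mL + 460.9052 mL + 92.907 mL + 7.9034 mL = 564.8379 mL.
Addition/subtraction keeps the fewest decimal places: 3.1223 → 4 decimal places, 460.9052 → 4 decimal places, 92.907 → 3 decimal places, 7.9034 → 4 decimal places; limit is 3.
Rounded to 3 decimal places: 564.838 mL.

564.838 mL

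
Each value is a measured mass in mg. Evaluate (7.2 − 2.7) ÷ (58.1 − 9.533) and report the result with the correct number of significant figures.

0.093

7.2 − 2.7 = 4.5, limited to 1 d.p. → 2 s.f.; 58.1 − 9.533 = 48.567, limited to 1 d.p. → 3 s.f.
Carrying full precision, 4.5 ÷ 48.567 = 0.0926555068256…; keep min(2, 3) = 2 s.f.
Rounded to 2 significant figures: 0.093.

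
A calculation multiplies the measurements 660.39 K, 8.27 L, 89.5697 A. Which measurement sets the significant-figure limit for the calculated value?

8.27 L

660.39 K → 5 s.f.; 8.27 L → 3 s.f.; 89.5697 A → 6 s.f.
The fewest is 3 significant figures, from 8.27 L.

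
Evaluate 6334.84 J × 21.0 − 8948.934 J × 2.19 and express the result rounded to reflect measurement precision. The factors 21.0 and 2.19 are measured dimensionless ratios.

6334.84 × 21.0 = 133031.64 → 1.33 × 10⁵ J (3 s.f., last digit at the 10^3 place).
8948.934 × 2.19 = 19598.16546 → 1.96 × 10⁴ J (3 s.f., last digit at the 10^2 place).
Difference: 113433.47454 J; keep the coarser place, 10^3.
Result: 1.13 × 10⁵ J.

1.13 × 10⁵ J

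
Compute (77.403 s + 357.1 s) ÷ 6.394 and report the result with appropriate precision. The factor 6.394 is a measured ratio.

67.95 s

77.403 s + 357.1 s = 434.503 s; the sum is limited to 1 decimal place (4 s.f.).
Carrying full precision, 434.503 ÷ 6.394 = 67.9548013763… s; 6.394 has 4 s.f., so the result keeps min(4, 4) = 4 s.f.
Rounded to 4 significant figures: 67.95 s.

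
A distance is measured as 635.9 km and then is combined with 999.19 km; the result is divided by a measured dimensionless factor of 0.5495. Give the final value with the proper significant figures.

2976 km

635.9 km + 999.19 km = 1635.09 km; the sum is limited to 1 decimal place (5 s.f.).
Carrying full precision, 1635.09 ÷ 0.5495 = 2975.59599636… km; 0.5495 has 4 s.f., so the result keeps min(5, 4) = 4 s.f.
Rounded to 4 significant figures: 2976 km.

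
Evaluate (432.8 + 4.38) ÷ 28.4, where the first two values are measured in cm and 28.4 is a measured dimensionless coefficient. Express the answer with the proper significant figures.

15.4 cm

432.8 cm + 4.38 cm = 437.18 cm; the sum is limited to 1 decimal place (4 s.f.).
Carrying full precision, 437.18 ÷ 28.4 = 15.3936619718… cm; 28.4 has 3 s.f., so the result keeps min(4, 3) = 3 s.f.
Rounded to 3 significant figures: 15.4 cm.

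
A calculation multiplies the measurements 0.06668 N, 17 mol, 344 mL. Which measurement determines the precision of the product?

0.06668 N → 4 s.f.; 17 mol → 2 s.f.; 344 mL → 3 s.f.
The fewest is 2 significant figures, from 17 mol.

17 mol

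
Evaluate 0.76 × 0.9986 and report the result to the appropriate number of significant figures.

0.76 × 0.9986 = 0.758936
Multiplication/division keeps the fewest significant figures: 0.76 → 2 s.f., 0.9986 → 4 s.f.; limit is 2.
Rounded to 2 significant figures: 0.76.

0.76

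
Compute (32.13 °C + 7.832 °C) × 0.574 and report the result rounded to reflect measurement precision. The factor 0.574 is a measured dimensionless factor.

32.13 °C + 7.832 °C = 39.962 °C; the sum is limited to 2 decimal places (4 s.f.).
Carrying full precision, 39.962 × 0.574 = 22.938188 °C; 0.574 has 3 s.f., so the result keeps min(4, 3) = 3 s.f.
Rounded to 3 significant figures: 22.9 °C.

22.9 °C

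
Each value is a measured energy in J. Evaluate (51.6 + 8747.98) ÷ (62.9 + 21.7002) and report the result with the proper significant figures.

51.6 + 8747.98 = 8799.58, limited to 1 d.p. → 5 s.f.; 62.9 + 21.7002 = 84.6002, limited to 1 d.p. → 3 s.f.
Carrying full precision, 8799.58 ÷ 84.6002 = 104.013702095…; keep min(5, 3) = 3 s.f.
Rounded to 3 significant figures: 1.04 × 10².

1.04 × 10²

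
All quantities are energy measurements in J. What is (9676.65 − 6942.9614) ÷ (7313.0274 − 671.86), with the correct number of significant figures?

9676.65 − 6942.9614 = 2733.6886, limited to 2 d.p. → 6 s.f.; 7313.0274 − 671.86 = 6641.1674, limited to 2 d.p. → 6 s.f.
Carrying full precision, 2733.6886 ÷ 6641.1674 = 0.411627720753…; keep min(6, 6) = 6 s.f.
Rounded to 6 significant figures: 0.411628.

0.411628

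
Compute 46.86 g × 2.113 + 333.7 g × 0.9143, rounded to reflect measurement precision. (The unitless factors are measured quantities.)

46.86 × 2.113 = 99.01518 → 99.02 g (4 s.f., last digit at the 10^-2 place).
333.7 × 0.9143 = 305.10191 → 305.1 g (4 s.f., last digit at the 10^-1 place).
Sum: 404.11709 g; keep the coarser place, 10^-1.
Result: 404.1 g.

404.1 g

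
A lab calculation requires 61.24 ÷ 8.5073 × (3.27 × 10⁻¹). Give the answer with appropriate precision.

61.24 ÷ 8.5073 × (3.27 × 10⁻¹) = 2.35391722403…
Multiplication/division keeps the fewest significant figures: 61.24 → 4 s.f., 8.5073 → 5 s.f., 3.27 × 10⁻¹ → 3 s.f.; limit is 3.
Rounded to 3 significant figures: 2.35.

2.35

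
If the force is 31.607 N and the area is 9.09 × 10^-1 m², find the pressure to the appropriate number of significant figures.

34.8 Pa

pressure = 31.607 N ÷ 9.09 × 10^-1 m² = 34.7711771177… Pa.
31.607 has 5 significant figures; 9.09 × 10^-1 has 3.
Division/multiplication keeps the fewest: 3 significant figures.
Rounded: 34.8 Pa.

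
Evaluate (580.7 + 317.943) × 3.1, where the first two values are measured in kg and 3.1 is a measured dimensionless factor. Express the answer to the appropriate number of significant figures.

580.7 kg + 317.943 kg = 898.643 kg; the sum is limited to 1 decimal place (4 s.f.).
Carrying full precision, 898.643 × 3.1 = 2785.7933 kg; 3.1 has 2 s.f., so the result keeps min(4, 2) = 2 s.f.
Rounded to 2 significant figures: 2.8 × 10³ kg.

2.8 × 10³ kg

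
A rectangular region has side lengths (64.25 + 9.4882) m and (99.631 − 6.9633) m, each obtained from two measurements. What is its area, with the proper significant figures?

6833 m²

64.25 + 9.4882 = 73.7382, limited to 2 d.p. → 4 s.f.; 99.631 − 6.9633 = 92.6677, limited to 3 d.p. → 5 s.f.
Carrying full precision, 73.7382 × 92.6677 = 6833.14939614; keep min(4, 5) = 4 s.f.
Rounded to 4 significant figures: 6833 m².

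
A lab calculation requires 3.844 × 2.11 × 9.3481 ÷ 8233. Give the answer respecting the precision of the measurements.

3.844 × 2.11 × 9.3481 ÷ 8233 = 0.00920939431605…
Multiplication/division keeps the fewest significant figures: 3.844 → 4 s.f., 2.11 → 3 s.f., 9.3481 → 5 s.f., 8233 → 4 s.f.; limit is 3.
Rounded to 3 significant figures: 0.00921.

0.00921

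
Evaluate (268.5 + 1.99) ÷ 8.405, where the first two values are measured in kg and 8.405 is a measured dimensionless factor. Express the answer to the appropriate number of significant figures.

268.5 kg + 1.99 kg = 270.49 kg; the sum is limited to 1 decimal place (4 s.f.).
Carrying full precision, 270.49 ÷ 8.405 = 32.1820345033… kg; 8.405 has 4 s.f., so the result keeps min(4, 4) = 4 s.f.
Rounded to 4 significant figures: 32.18 kg.

32.18 kg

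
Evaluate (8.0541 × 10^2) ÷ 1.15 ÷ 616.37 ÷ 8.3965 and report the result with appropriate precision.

(8.0541 × 10^2) ÷ 1.15 ÷ 616.37 ÷ 8.3965 = 0.135325422693…
Multiplication/division keeps the fewest significant figures: 8.0541 × 10^2 → 5 s.f., 1.15 → 3 s.f., 616.37 → 5 s.f., 8.3965 → 5 s.f.; limit is 3.
Rounded to 3 significant figures: 0.135.

0.135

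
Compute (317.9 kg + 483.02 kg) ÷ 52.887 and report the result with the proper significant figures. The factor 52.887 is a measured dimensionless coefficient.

15.14 kg

317.9 kg + 483.02 kg = 800.92 kg; the sum is limited to 1 decimal place (4 s.f.).
Carrying full precision, 800.92 ÷ 52.887 = 15.1439862348… kg; 52.887 has 5 s.f., so the result keeps min(4, 5) = 4 s.f.
Rounded to 4 significant figures: 15.14 kg.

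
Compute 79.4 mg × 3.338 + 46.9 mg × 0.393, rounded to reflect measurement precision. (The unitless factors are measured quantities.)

283 mg

79.4 × 3.338 = 265.0372 → 265 mg (3 s.f., last digit at the 10^0 place).
46.9 × 0.393 = 18.4317 → 18.4 mg (3 s.f., last digit at the 10^-1 place).
Sum: 283.4689 mg; keep the coarser place, 10^0.
Result: 283 mg.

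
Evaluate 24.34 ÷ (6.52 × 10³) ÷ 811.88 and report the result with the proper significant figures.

24.34 ÷ (6.52 × 10³) ÷ 811.88 = 0.00000459812882982…
Multiplication/division keeps the fewest significant figures: 24.34 → 4 s.f., 6.52 × 10³ → 3 s.f., 811.88 → 5 s.f.; limit is 3.
Rounded to 3 significant figures: 4.60 × 10⁻⁶.

4.60 × 10⁻⁶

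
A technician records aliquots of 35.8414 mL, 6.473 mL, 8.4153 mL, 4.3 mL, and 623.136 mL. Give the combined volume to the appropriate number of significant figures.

35.8414 mL + 6.473 mL + 8.4153 mL + 4.3 mL + 623.136 mL = 678.1657 mL.
Addition/subtraction keeps the fewest decimal places: 35.8414 → 4 decimal places, 6.473 → 3 decimal places, 8.4153 → 4 decimal places, 4.3 → 1 decimal place, 623.136 → 3 decimal places; limit is 1.
Rounded to 1 decimal place: 678.2 mL.

678.2 mL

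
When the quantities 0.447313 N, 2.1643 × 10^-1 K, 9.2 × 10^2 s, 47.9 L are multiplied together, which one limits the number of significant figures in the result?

0.447313 N → 6 s.f.; 2.1643 × 10^-1 K → 5 s.f.; 9.2 × 10^2 s → 2 s.f.; 47.9 L → 3 s.f.
The fewest is 2 significant figures, from 9.2 × 10^2 s.

9.2 × 10^2 s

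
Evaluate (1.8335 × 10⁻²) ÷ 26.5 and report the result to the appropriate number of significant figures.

6.92 × 10⁻⁴

(1.8335 × 10⁻²) ÷ 26.5 = 0.000691886792453…
Multiplication/division keeps the fewest significant figures: 1.8335 × 10⁻² → 5 s.f., 26.5 → 3 s.f.; limit is 3.
Rounded to 3 significant figures: 6.92 × 10⁻⁴.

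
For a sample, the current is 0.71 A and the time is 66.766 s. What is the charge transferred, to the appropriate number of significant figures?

47 C

charge transferred = 0.71 A × 66.766 s = 47.40386 C.
0.71 has 2 significant figures; 66.766 has 5.
Division/multiplication keeps the fewest: 2 significant figures.
Rounded: 47 C.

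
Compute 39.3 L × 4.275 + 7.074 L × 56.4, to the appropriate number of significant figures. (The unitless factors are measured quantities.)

567 L

39.3 × 4.275 = 168.0075 → 1.68 × 10^2 L (3 s.f., last digit at the 10^0 place).
7.074 × 56.4 = 398.9736 → 399 L (3 s.f., last digit at the 10^0 place).
Sum: 566.9811 L; keep the coarser place, 10^0.
Result: 567 L.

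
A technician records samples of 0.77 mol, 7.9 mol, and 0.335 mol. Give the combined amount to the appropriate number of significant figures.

9.0 mol

0.77 mol + 7.9 mol + 0.335 mol = 9.005 mol.
Addition/subtraction keeps the fewest decimal places: 0.77 → 2 decimal places, 7.9 → 1 decimal place, 0.335 → 3 decimal places; limit is 1.
Rounded to 1 decimal place: 9.0 mol.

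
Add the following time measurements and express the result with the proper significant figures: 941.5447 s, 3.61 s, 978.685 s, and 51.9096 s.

941.5447 s + 3.61 s + 978.685 s + 51.9096 s = 1975.7493 s.
Addition/subtraction keeps the fewest decimal places: 941.5447 → 4 decimal places, 3.61 → 2 decimal places, 978.685 → 3 decimal places, 51.9096 → 4 decimal places; limit is 2.
Rounded to 2 decimal places: 1975.75 s.

1975.75 s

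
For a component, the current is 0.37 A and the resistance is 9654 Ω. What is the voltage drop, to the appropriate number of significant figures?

3.6 × 10³ V

voltage drop = 0.37 A × 9654 Ω = 3571.98 V.
0.37 has 2 significant figures; 9654 has 4.
Division/multiplication keeps the fewest: 2 significant figures.
Rounded: 3.6 × 10³ V.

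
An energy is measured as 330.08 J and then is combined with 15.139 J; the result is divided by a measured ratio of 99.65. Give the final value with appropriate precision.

330.08 J + 15.139 J = 345.219 J; the sum is limited to 2 decimal places (5 s.f.).
Carrying full precision, 345.219 ÷ 99.65 = 3.46431510286… J; 99.65 has 4 s.f., so the result keeps min(5, 4) = 4 s.f.
Rounded to 4 significant figures: 3.464 J.

3.464 J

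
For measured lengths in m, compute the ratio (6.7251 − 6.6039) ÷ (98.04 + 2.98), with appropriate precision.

6.7251 − 6.6039 = 0.1212, limited to 4 d.p. → 4 s.f.; 98.04 + 2.98 = 101.02, limited to 2 d.p. → 5 s.f.
Carrying full precision, 0.1212 ÷ 101.02 = 0.00119976242328…; keep min(4, 5) = 4 s.f.
Rounded to 4 significant figures: 0.001200.

0.001200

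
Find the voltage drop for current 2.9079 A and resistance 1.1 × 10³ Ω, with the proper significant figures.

3.2 × 10³ V

voltage drop = 2.9079 A × 1.1 × 10³ Ω = 3198.69 V.
2.9079 has 5 significant figures; 1.1 × 10³ has 2.
Division/multiplication keeps the fewest: 2 significant figures.
Rounded: 3.2 × 10³ V.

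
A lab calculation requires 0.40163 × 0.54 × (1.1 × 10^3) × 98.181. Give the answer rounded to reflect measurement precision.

2.3 × 10^4

0.40163 × 0.54 × (1.1 × 10^3) × 98.181 = 23422.8664078…
Multiplication/division keeps the fewest significant figures: 0.40163 → 5 s.f., 0.54 → 2 s.f., 1.1 × 10^3 → 2 s.f., 98.181 → 5 s.f.; limit is 2.
Rounded to 2 significant figures: 2.3 × 10^4.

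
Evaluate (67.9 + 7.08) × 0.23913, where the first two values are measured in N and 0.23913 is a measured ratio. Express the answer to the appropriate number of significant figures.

17.9 N

67.9 N + 7.08 N = 74.98 N; the sum is limited to 1 decimal place (3 s.f.).
Carrying full precision, 74.98 × 0.23913 = 17.9299674 N; 0.23913 has 5 s.f., so the result keeps min(3, 5) = 3 s.f.
Rounded to 3 significant figures: 17.9 N.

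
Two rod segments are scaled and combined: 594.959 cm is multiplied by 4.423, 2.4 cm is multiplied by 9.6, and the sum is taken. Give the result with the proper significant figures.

2655 cm

594.959 × 4.423 = 2631.503657 → 2632 cm (4 s.f., last digit at the 10^0 place).
2.4 × 9.6 = 23.04 → 23 cm (2 s.f., last digit at the 10^0 place).
Sum: 2654.543657 cm; keep the coarser place, 10^0.
Result: 2655 cm.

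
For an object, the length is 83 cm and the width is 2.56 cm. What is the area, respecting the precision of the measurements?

area = 83 cm × 2.56 cm = 212.48 cm².
83 has 2 significant figures; 2.56 has 3.
Division/multiplication keeps the fewest: 2 significant figures.
Rounded: 2.1 × 10^2 cm².

2.1 × 10^2 cm²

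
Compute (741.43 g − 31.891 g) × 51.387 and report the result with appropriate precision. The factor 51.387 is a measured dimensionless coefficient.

741.43 g − 31.891 g = 709.539 g; the difference is limited to 2 decimal places (5 s.f.).
Carrying full precision, 709.539 × 51.387 = 36461.080593 g; 51.387 has 5 s.f., so the result keeps min(5, 5) = 5 s.f.
Rounded to 5 significant figures: 36461 g.

36461 g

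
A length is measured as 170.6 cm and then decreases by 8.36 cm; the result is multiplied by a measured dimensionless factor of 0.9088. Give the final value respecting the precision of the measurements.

170.6 cm − 8.36 cm = 162.24 cm; the difference is limited to 1 decimal place (4 s.f.).
Carrying full precision, 162.24 × 0.9088 = 147.443712 cm; 0.9088 has 4 s.f., so the result keeps min(4, 4) = 4 s.f.
Rounded to 4 significant figures: 147.4 cm.

147.4 cm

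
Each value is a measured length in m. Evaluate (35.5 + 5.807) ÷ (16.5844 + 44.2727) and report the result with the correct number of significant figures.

35.5 + 5.807 = 41.307, limited to 1 d.p. → 3 s.f.; 16.5844 + 44.2727 = 60.8571, limited to 4 d.p. → 6 s.f.
Carrying full precision, 41.307 ÷ 60.8571 = 0.678753999123…; keep min(3, 6) = 3 s.f.
Rounded to 3 significant figures: 0.679.

0.679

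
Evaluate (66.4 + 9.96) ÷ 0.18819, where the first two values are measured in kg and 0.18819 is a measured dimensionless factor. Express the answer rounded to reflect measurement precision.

66.4 kg + 9.96 kg = 76.36 kg; the sum is limited to 1 decimal place (3 s.f.).
Carrying full precision, 76.36 ÷ 0.18819 = 405.760136033… kg; 0.18819 has 5 s.f., so the result keeps min(3, 5) = 3 s.f.
Rounded to 3 significant figures: 406 kg.

406 kg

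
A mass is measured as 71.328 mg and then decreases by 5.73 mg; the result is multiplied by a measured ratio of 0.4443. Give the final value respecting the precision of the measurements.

29.15 mg

71.328 mg − 5.73 mg = 65.598 mg; the difference is limited to 2 decimal places (4 s.f.).
Carrying full precision, 65.598 × 0.4443 = 29.1451914 mg; 0.4443 has 4 s.f., so the result keeps min(4, 4) = 4 s.f.
Rounded to 4 significant figures: 29.15 mg.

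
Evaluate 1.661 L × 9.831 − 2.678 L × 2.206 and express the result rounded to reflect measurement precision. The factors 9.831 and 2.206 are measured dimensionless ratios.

1.661 × 9.831 = 16.329291 → 16.33 L (4 s.f., last digit at the 10^-2 place).
2.678 × 2.206 = 5.907668 → 5.908 L (4 s.f., last digit at the 10^-3 place).
Difference: 10.421623 L; keep the coarser place, 10^-2.
Result: 10.42 L.

10.42 L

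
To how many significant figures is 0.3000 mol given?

0.3000: leading zeros are not significant; trailing zeros after a decimal point are significant.

4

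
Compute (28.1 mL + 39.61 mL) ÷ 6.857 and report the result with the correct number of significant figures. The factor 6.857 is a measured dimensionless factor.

28.1 mL + 39.61 mL = 67.71 mL; the sum is limited to 1 decimal place (3 s.f.).
Carrying full precision, 67.71 ÷ 6.857 = 9.87458072043… mL; 6.857 has 4 s.f., so the result keeps min(3, 4) = 3 s.f.
Rounded to 3 significant figures: 9.87 mL.

9.87 mL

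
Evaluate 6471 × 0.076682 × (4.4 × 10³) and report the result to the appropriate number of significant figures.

2.2 × 10⁶

6471 × 0.076682 × (4.4 × 10³) = 2183320.5768
Multiplication/division keeps the fewest significant figures: 6471 → 4 s.f., 0.076682 → 5 s.f., 4.4 × 10³ → 2 s.f.; limit is 2.
Rounded to 2 significant figures: 2.2 × 10⁶.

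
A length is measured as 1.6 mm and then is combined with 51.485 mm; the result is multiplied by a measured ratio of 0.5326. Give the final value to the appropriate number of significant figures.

28.3 mm

1.6 mm + 51.485 mm = 53.085 mm; the sum is limited to 1 decimal place (3 s.f.).
Carrying full precision, 53.085 × 0.5326 = 28.273071 mm; 0.5326 has 4 s.f., so the result keeps min(3, 4) = 3 s.f.
Rounded to 3 significant figures: 28.3 mm.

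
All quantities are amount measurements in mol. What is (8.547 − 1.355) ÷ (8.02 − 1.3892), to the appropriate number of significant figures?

8.547 − 1.355 = 7.192, limited to 3 d.p. → 4 s.f.; 8.02 − 1.3892 = 6.6308, limited to 2 d.p. → 3 s.f.
Carrying full precision, 7.192 ÷ 6.6308 = 1.08463533812…; keep min(4, 3) = 3 s.f.
Rounded to 3 significant figures: 1.08.

1.08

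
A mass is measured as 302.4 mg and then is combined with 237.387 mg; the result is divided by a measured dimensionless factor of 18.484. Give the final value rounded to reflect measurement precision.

302.4 mg + 237.387 mg = 539.787 mg; the sum is limited to 1 decimal place (4 s.f.).
Carrying full precision, 539.787 ÷ 18.484 = 29.2029322657… mg; 18.484 has 5 s.f., so the result keeps min(4, 5) = 4 s.f.
Rounded to 4 significant figures: 29.20 mg.

29.20 mg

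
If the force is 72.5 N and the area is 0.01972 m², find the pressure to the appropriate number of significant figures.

3.68 × 10³ Pa

pressure = 72.5 N ÷ 0.01972 m² = 3676.47058824… Pa.
72.5 has 3 significant figures; 0.01972 has 4.
Division/multiplication keeps the fewest: 3 significant figures.
Rounded: 3.68 × 10³ Pa.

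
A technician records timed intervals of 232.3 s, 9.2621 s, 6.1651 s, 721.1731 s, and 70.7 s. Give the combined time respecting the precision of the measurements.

232.3 s + 9.2621 s + 6.1651 s + 721.1731 s + 70.7 s = 1039.6003 s.
Addition/subtraction keeps the fewest decimal places: 232.3 → 1 decimal place, 9.2621 → 4 decimal places, 6.1651 → 4 decimal places, 721.1731 → 4 decimal places, 70.7 → 1 decimal place; limit is 1.
Rounded to 1 decimal place: 1039.6 s.

1039.6 s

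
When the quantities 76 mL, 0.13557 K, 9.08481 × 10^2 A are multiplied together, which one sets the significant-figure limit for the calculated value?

76 mL

76 mL → 2 s.f.; 0.13557 K → 5 s.f.; 9.08481 × 10^2 A → 6 s.f.
The fewest is 2 significant figures, from 76 mL.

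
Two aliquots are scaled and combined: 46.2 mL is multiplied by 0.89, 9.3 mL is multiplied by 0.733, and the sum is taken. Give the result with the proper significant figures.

48 mL

46.2 × 0.89 = 41.118 → 41 mL (2 s.f., last digit at the 10^0 place).
9.3 × 0.733 = 6.8169 → 6.8 mL (2 s.f., last digit at the 10^-1 place).
Sum: 47.9349 mL; keep the coarser place, 10^0.
Result: 48 mL.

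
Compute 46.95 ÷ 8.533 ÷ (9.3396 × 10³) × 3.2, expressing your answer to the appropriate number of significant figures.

0.0019

46.95 ÷ 8.533 ÷ (9.3396 × 10³) × 3.2 = 0.00188519184665…
Multiplication/division keeps the fewest significant figures: 46.95 → 4 s.f., 8.533 → 4 s.f., 9.3396 × 10³ → 5 s.f., 3.2 → 2 s.f.; limit is 2.
Rounded to 2 significant figures: 0.0019.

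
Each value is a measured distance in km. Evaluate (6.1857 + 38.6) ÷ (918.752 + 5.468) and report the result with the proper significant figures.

0.0485

6.1857 + 38.6 = 44.7857, limited to 1 d.p. → 3 s.f.; 918.752 + 5.468 = 924.220, limited to 3 d.p. → 6 s.f.
Carrying full precision, 44.7857 ÷ 924.220 = 0.0484578347147…; keep min(3, 6) = 3 s.f.
Rounded to 3 significant figures: 0.0485.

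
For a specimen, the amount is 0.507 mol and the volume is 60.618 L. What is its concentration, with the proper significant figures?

concentration = 0.507 mol ÷ 60.618 L = 0.00836385232109… mol/L.
0.507 has 3 significant figures; 60.618 has 5.
Division/multiplication keeps the fewest: 3 significant figures.
Rounded: 0.00836 mol/L.

0.00836 mol/L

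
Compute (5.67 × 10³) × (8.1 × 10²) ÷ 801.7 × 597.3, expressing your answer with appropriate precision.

3.4 × 10⁶

(5.67 × 10³) × (8.1 × 10²) ÷ 801.7 × 597.3 = 3421753.4115…
Multiplication/division keeps the fewest significant figures: 5.67 × 10³ → 3 s.f., 8.1 × 10² → 2 s.f., 801.7 → 4 s.f., 597.3 → 4 s.f.; limit is 2.
Rounded to 2 significant figures: 3.4 × 10⁶.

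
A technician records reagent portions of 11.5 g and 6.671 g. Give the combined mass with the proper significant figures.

11.5 g + 6.671 g = 18.171 g.
Addition/subtraction keeps the fewest decimal places: 11.5 → 1 decimal place, 6.671 → 3 decimal places; limit is 1.
Rounded to 1 decimal place: 18.2 g.

18.2 g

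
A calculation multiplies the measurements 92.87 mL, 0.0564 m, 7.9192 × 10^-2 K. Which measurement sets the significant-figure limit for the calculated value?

0.0564 m

92.87 mL → 4 s.f.; 0.0564 m → 3 s.f.; 7.9192 × 10^-2 K → 5 s.f.
The fewest is 3 significant figures, from 0.0564 m.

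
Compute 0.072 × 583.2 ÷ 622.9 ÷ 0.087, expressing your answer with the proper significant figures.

0.77

0.072 × 583.2 ÷ 622.9 ÷ 0.087 = 0.774840706152…
Multiplication/division keeps the fewest significant figures: 0.072 → 2 s.f., 583.2 → 4 s.f., 622.9 → 4 s.f., 0.087 → 2 s.f.; limit is 2.
Rounded to 2 significant figures: 0.77.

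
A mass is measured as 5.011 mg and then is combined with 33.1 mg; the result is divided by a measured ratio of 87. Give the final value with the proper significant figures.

0.44 mg

5.011 mg + 33.1 mg = 38.111 mg; the sum is limited to 1 decimal place (3 s.f.).
Carrying full precision, 38.111 ÷ 87 = 0.438057471264… mg; 87 has 2 s.f., so the result keeps min(3, 2) = 2 s.f.
Rounded to 2 significant figures: 0.44 mg.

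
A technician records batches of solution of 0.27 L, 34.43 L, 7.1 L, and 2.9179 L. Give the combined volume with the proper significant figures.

0.27 L + 34.43 L + 7.1 L + 2.9179 L = 44.7179 L.
Addition/subtraction keeps the fewest decimal places: 0.27 → 2 decimal places, 34.43 → 2 decimal places, 7.1 → 1 decimal place, 2.9179 → 4 decimal places; limit is 1.
Rounded to 1 decimal place: 44.7 L.

44.7 L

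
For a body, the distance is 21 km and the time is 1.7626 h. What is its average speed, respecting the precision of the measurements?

average speed = 21 km ÷ 1.7626 h = 11.914217633… km/h.
21 has 2 significant figures; 1.7626 has 5.
Division/multiplication keeps the fewest: 2 significant figures.
Rounded: 12 km/h.

12 km/h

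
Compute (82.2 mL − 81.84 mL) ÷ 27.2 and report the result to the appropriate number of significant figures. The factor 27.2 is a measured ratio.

0.01 mL

82.2 mL − 81.84 mL = 0.36 mL; the difference is limited to 1 decimal place (1 s.f.).
Carrying full precision, 0.36 ÷ 27.2 = 0.0132352941176… mL; 27.2 has 3 s.f., so the result keeps min(1, 3) = 1 s.f.
Rounded to 1 significant figure: 0.01 mL.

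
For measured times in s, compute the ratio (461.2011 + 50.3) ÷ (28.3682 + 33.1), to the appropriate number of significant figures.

8.32

461.2011 + 50.3 = 511.5011, limited to 1 d.p. → 4 s.f.; 28.3682 + 33.1 = 61.4682, limited to 1 d.p. → 3 s.f.
Carrying full precision, 511.5011 ÷ 61.4682 = 8.3213938264…; keep min(4, 3) = 3 s.f.
Rounded to 3 significant figures: 8.32.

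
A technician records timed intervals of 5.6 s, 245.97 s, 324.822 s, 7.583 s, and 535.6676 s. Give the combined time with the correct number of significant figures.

1.1196 × 10^3 s

5.6 s + 245.97 s + 324.822 s + 7.583 s + 535.6676 s = 1119.6426 s.
Addition/subtraction keeps the fewest decimal places: 5.6 → 1 decimal place, 245.97 → 2 decimal places, 324.822 → 3 decimal places, 7.583 → 3 decimal places, 535.6676 → 4 decimal places; limit is 1.
Rounded to 1 decimal place: 1.1196 × 10^3 s.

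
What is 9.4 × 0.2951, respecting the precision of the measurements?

9.4 × 0.2951 = 2.77394
Multiplication/division keeps the fewest significant figures: 9.4 → 2 s.f., 0.2951 → 4 s.f.; limit is 2.
Rounded to 2 significant figures: 2.8.

2.8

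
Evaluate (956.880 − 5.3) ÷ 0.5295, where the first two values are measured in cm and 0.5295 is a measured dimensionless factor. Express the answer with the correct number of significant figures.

1797 cm

956.880 cm − 5.3 cm = 951.580 cm; the difference is limited to 1 decimal place (4 s.f.).
Carrying full precision, 951.580 ÷ 0.5295 = 1797.12936733… cm; 0.5295 has 4 s.f., so the result keeps min(4, 4) = 4 s.f.
Rounded to 4 significant figures: 1797 cm.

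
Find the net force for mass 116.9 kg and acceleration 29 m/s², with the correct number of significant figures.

3.4 × 10³ N

net force = 116.9 kg × 29 m/s² = 3390.1 N.
116.9 has 4 significant figures; 29 has 2.
Division/multiplication keeps the fewest: 2 significant figures.
Rounded: 3.4 × 10³ N.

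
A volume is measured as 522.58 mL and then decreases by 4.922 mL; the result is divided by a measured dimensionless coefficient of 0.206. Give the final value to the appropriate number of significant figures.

522.58 mL − 4.922 mL = 517.658 mL; the difference is limited to 2 decimal places (5 s.f.).
Carrying full precision, 517.658 ÷ 0.206 = 2512.90291262… mL; 0.206 has 3 s.f., so the result keeps min(5, 3) = 3 s.f.
Rounded to 3 significant figures: 2.51 × 10^3 mL.

2.51 × 10^3 mL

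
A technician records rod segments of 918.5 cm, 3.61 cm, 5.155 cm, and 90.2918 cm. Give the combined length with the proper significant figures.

1017.6 cm

918.5 cm + 3.61 cm + 5.155 cm + 90.2918 cm = 1017.5568 cm.
Addition/subtraction keeps the fewest decimal places: 918.5 → 1 decimal place, 3.61 → 2 decimal places, 5.155 → 3 decimal places, 90.2918 → 4 decimal places; limit is 1.
Rounded to 1 decimal place: 1017.6 cm.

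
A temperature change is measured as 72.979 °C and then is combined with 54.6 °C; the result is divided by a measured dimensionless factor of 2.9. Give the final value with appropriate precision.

72.979 °C + 54.6 °C = 127.579 °C; the sum is limited to 1 decimal place (4 s.f.).
Carrying full precision, 127.579 ÷ 2.9 = 43.9927586207… °C; 2.9 has 2 s.f., so the result keeps min(4, 2) = 2 s.f.
Rounded to 2 significant figures: 44 °C.

44 °C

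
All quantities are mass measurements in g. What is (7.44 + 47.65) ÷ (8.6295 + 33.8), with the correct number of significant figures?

7.44 + 47.65 = 55.09, limited to 2 d.p. → 4 s.f.; 8.6295 + 33.8 = 42.4295, limited to 1 d.p. → 3 s.f.
Carrying full precision, 55.09 ÷ 42.4295 = 1.29838909249…; keep min(4, 3) = 3 s.f.
Rounded to 3 significant figures: 1.30.

1.30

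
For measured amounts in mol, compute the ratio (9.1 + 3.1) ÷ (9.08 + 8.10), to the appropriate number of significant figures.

0.710

9.1 + 3.1 = 12.2, limited to 1 d.p. → 3 s.f.; 9.08 + 8.10 = 17.18, limited to 2 d.p. → 4 s.f.
Carrying full precision, 12.2 ÷ 17.18 = 0.710128055879…; keep min(3, 4) = 3 s.f.
Rounded to 3 significant figures: 0.710.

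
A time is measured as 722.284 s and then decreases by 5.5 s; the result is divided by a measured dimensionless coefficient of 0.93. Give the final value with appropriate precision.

722.284 s − 5.5 s = 716.784 s; the difference is limited to 1 decimal place (4 s.f.).
Carrying full precision, 716.784 ÷ 0.93 = 770.735483871… s; 0.93 has 2 s.f., so the result keeps min(4, 2) = 2 s.f.
Rounded to 2 significant figures: 7.7 × 10² s.

7.7 × 10² s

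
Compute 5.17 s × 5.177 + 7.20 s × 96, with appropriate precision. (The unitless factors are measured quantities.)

5.17 × 5.177 = 26.76509 → 26.8 s (3 s.f., last digit at the 10^-1 place).
7.20 × 96 = 691.2 → 6.9 × 10^2 s (2 s.f., last digit at the 10^1 place).
Sum: 717.96509 s; keep the coarser place, 10^1.
Result: 7.2 × 10^2 s.

7.2 × 10^2 s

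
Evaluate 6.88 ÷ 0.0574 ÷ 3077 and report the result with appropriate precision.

0.0390

6.88 ÷ 0.0574 ÷ 3077 = 0.0389537299895…
Multiplication/division keeps the fewest significant figures: 6.88 → 3 s.f., 0.0574 → 3 s.f., 3077 → 4 s.f.; limit is 3.
Rounded to 3 significant figures: 0.0390.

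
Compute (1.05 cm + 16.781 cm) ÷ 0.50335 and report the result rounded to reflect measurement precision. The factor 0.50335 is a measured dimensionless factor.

1.05 cm + 16.781 cm = 17.831 cm; the sum is limited to 2 decimal places (4 s.f.).
Carrying full precision, 17.831 ÷ 0.50335 = 35.4246548128… cm; 0.50335 has 5 s.f., so the result keeps min(4, 5) = 4 s.f.
Rounded to 4 significant figures: 35.42 cm.

35.42 cm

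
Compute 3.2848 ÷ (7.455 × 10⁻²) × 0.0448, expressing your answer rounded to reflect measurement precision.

3.2848 ÷ (7.455 × 10⁻²) × 0.0448 = 1.97396431925…
Multiplication/division keeps the fewest significant figures: 3.2848 → 5 s.f., 7.455 × 10⁻² → 4 s.f., 0.0448 → 3 s.f.; limit is 3.
Rounded to 3 significant figures: 1.97.

1.97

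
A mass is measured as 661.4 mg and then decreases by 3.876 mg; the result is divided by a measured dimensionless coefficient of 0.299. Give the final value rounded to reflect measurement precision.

661.4 mg − 3.876 mg = 657.524 mg; the difference is limited to 1 decimal place (4 s.f.).
Carrying full precision, 657.524 ÷ 0.299 = 2199.07692308… mg; 0.299 has 3 s.f., so the result keeps min(4, 3) = 3 s.f.
Rounded to 3 significant figures: 2.20 × 10³ mg.

2.20 × 10³ mg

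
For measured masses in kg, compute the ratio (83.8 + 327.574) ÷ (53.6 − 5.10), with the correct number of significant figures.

83.8 + 327.574 = 411.374, limited to 1 d.p. → 4 s.f.; 53.6 − 5.10 = 48.50, limited to 1 d.p. → 3 s.f.
Carrying full precision, 411.374 ÷ 48.50 = 8.48193814433…; keep min(4, 3) = 3 s.f.
Rounded to 3 significant figures: 8.48.

8.48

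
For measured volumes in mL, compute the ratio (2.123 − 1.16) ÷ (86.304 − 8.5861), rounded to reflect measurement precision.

0.012

2.123 − 1.16 = 0.963, limited to 2 d.p. → 2 s.f.; 86.304 − 8.5861 = 77.7179, limited to 3 d.p. → 5 s.f.
Carrying full precision, 0.963 ÷ 77.7179 = 0.0123909678465…; keep min(2, 5) = 2 s.f.
Rounded to 2 significant figures: 0.012.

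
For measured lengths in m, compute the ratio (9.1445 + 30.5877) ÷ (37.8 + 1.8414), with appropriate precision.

9.1445 + 30.5877 = 39.7322, limited to 4 d.p. → 6 s.f.; 37.8 + 1.8414 = 39.6414, limited to 1 d.p. → 3 s.f.
Carrying full precision, 39.7322 ÷ 39.6414 = 1.00229053464…; keep min(6, 3) = 3 s.f.
Rounded to 3 significant figures: 1.00.

1.00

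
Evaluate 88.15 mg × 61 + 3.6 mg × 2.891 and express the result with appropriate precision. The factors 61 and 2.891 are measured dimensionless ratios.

88.15 × 61 = 5377.15 → 5.4 × 10³ mg (2 s.f., last digit at the 10^2 place).
3.6 × 2.891 = 10.4076 → 1.0 × 10¹ mg (2 s.f., last digit at the 10^0 place).
Sum: 5387.5576 mg; keep the coarser place, 10^2.
Result: 5.4 × 10³ mg.

5.4 × 10³ mg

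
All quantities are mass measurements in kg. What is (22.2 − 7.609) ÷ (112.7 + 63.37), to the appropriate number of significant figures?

22.2 − 7.609 = 14.591, limited to 1 d.p. → 3 s.f.; 112.7 + 63.37 = 176.07, limited to 1 d.p. → 4 s.f.
Carrying full precision, 14.591 ÷ 176.07 = 0.0828704492531…; keep min(3, 4) = 3 s.f.
Rounded to 3 significant figures: 0.0829.

0.0829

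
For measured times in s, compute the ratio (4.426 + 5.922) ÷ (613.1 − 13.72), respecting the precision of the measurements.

1.726 × 10⁻²

4.426 + 5.922 = 10.348, limited to 3 d.p. → 5 s.f.; 613.1 − 13.72 = 599.38, limited to 1 d.p. → 4 s.f.
Carrying full precision, 10.348 ÷ 599.38 = 0.0172645066569…; keep min(5, 4) = 4 s.f.
Rounded to 4 significant figures: 1.726 × 10⁻².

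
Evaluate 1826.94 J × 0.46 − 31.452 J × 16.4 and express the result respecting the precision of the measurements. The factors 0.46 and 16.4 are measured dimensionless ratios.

3.2 × 10² J

1826.94 × 0.46 = 840.3924 → 8.4 × 10² J (2 s.f., last digit at the 10^1 place).
31.452 × 16.4 = 515.8128 → 5.16 × 10² J (3 s.f., last digit at the 10^0 place).
Difference: 324.5796 J; keep the coarser place, 10^1.
Result: 3.2 × 10² J.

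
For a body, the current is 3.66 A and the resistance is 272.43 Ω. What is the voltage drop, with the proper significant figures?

997 V

voltage drop = 3.66 A × 272.43 Ω = 997.0938 V.
3.66 has 3 significant figures; 272.43 has 5.
Division/multiplication keeps the fewest: 3 significant figures.
Rounded: 997 V.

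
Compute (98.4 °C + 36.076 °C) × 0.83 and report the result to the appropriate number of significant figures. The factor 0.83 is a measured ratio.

98.4 °C + 36.076 °C = 134.476 °C; the sum is limited to 1 decimal place (4 s.f.).
Carrying full precision, 134.476 × 0.83 = 111.61508 °C; 0.83 has 2 s.f., so the result keeps min(4, 2) = 2 s.f.
Rounded to 2 significant figures: 1.1 × 10² °C.

1.1 × 10² °C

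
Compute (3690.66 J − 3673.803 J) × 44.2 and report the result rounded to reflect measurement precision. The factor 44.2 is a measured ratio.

745 J

3690.66 J − 3673.803 J = 16.857 J; the difference is limited to 2 decimal places (4 s.f.).
Carrying full precision, 16.857 × 44.2 = 745.0794 J; 44.2 has 3 s.f., so the result keeps min(4, 3) = 3 s.f.
Rounded to 3 significant figures: 745 J.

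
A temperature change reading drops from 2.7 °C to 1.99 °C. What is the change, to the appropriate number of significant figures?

2.7 °C − 1.99 °C = 0.71 °C.
Addition/subtraction keeps the fewest decimal places: 2.7 → 1 decimal place, 1.99 → 2 decimal places; limit is 1.
Rounded to 1 decimal place: 0.7 °C.

0.7 °C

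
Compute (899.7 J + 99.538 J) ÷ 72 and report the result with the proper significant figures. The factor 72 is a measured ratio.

14 J

899.7 J + 99.538 J = 999.238 J; the sum is limited to 1 decimal place (4 s.f.).
Carrying full precision, 999.238 ÷ 72 = 13.8783055556… J; 72 has 2 s.f., so the result keeps min(4, 2) = 2 s.f.
Rounded to 2 significant figures: 14 J.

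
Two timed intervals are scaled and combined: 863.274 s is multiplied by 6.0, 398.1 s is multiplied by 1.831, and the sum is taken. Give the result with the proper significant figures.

5.9 × 10^3 s

863.274 × 6.0 = 5179.644 → 5.2 × 10^3 s (2 s.f., last digit at the 10^2 place).
398.1 × 1.831 = 728.9211 → 728.9 s (4 s.f., last digit at the 10^-1 place).
Sum: 5908.5651 s; keep the coarser place, 10^2.
Result: 5.9 × 10^3 s.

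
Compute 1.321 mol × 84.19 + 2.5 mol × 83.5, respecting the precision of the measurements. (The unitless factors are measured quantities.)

3.2 × 10^2 mol

1.321 × 84.19 = 111.21499 → 111.2 mol (4 s.f., last digit at the 10^-1 place).
2.5 × 83.5 = 208.75 → 2.1 × 10^2 mol (2 s.f., last digit at the 10^1 place).
Sum: 319.96499 mol; keep the coarser place, 10^1.
Result: 3.2 × 10^2 mol.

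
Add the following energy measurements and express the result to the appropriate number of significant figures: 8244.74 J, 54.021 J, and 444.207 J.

8244.74 J + 54.021 J + 444.207 J = 8742.968 J.
Addition/subtraction keeps the fewest decimal places: 8244.74 → 2 decimal places, 54.021 → 3 decimal places, 444.207 → 3 decimal places; limit is 2.
Rounded to 2 decimal places: 8742.97 J.

8742.97 J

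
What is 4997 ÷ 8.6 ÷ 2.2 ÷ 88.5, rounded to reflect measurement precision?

4997 ÷ 8.6 ÷ 2.2 ÷ 88.5 = 2.98431695751…
Multiplication/division keeps the fewest significant figures: 4997 → 4 s.f., 8.6 → 2 s.f., 2.2 → 2 s.f., 88.5 → 3 s.f.; limit is 2.
Rounded to 2 significant figures: 3.0.

3.0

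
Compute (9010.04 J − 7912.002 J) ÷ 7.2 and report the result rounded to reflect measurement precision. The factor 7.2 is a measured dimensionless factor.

9010.04 J − 7912.002 J = 1098.038 J; the difference is limited to 2 decimal places (6 s.f.).
Carrying full precision, 1098.038 ÷ 7.2 = 152.505277778… J; 7.2 has 2 s.f., so the result keeps min(6, 2) = 2 s.f.
Rounded to 2 significant figures: 1.5 × 10² J.

1.5 × 10² J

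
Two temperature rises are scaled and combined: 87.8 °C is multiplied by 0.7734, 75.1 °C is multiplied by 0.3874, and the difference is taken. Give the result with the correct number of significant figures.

38.8 °C

87.8 × 0.7734 = 67.90452 → 67.9 °C (3 s.f., last digit at the 10^-1 place).
75.1 × 0.3874 = 29.09374 → 29.1 °C (3 s.f., last digit at the 10^-1 place).
Difference: 38.81078 °C; keep the coarser place, 10^-1.
Result: 38.8 °C.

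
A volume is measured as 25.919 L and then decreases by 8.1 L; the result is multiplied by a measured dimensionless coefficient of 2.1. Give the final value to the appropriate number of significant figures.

25.919 L − 8.1 L = 17.819 L; the difference is limited to 1 decimal place (3 s.f.).
Carrying full precision, 17.819 × 2.1 = 37.4199 L; 2.1 has 2 s.f., so the result keeps min(3, 2) = 2 s.f.
Rounded to 2 significant figures: 37 L.

37 L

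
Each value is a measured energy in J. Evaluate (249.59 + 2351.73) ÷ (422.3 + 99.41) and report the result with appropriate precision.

249.59 + 2351.73 = 2601.32, limited to 2 d.p. → 6 s.f.; 422.3 + 99.41 = 521.71, limited to 1 d.p. → 4 s.f.
Carrying full precision, 2601.32 ÷ 521.71 = 4.98614172625…; keep min(6, 4) = 4 s.f.
Rounded to 4 significant figures: 4.986.

4.986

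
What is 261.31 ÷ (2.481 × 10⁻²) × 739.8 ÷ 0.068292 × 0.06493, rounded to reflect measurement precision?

261.31 ÷ (2.481 × 10⁻²) × 739.8 ÷ 0.068292 × 0.06493 = 7408310.28659…
Multiplication/division keeps the fewest significant figures: 261.31 → 5 s.f., 2.481 × 10⁻² → 4 s.f., 739.8 → 4 s.f., 0.068292 → 5 s.f., 0.06493 → 4 s.f.; limit is 4.
Rounded to 4 significant figures: 7.408 × 10⁶.

7.408 × 10⁶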